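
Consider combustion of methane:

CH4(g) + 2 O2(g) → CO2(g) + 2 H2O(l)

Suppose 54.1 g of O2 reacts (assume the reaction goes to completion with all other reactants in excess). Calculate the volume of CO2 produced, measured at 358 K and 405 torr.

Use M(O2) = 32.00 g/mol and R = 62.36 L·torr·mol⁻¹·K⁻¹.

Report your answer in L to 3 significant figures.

46.6 L

n(O2) = 54.10 / 32.00 = 1.691 mol
n(CO2) = (1/2) × 1.691 = 0.8455 mol
V = nRT/P = 0.8455 × 62.36 × 358 / 405 = 46.61 L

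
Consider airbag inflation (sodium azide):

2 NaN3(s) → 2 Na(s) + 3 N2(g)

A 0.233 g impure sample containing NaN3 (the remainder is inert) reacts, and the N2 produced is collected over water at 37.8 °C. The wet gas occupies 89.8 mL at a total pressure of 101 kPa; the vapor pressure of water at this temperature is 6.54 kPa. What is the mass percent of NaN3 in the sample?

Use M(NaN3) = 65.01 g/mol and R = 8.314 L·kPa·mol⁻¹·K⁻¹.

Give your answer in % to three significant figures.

P(N2) = 101 − 6.54 = 94.46 kPa
n(N2) = PV/RT = (94.46 × 0.08980) / (8.314 × 310.95) = 0.003281 mol
n(NaN3) = (2/3) × 0.003281 = 0.002187 mol
m(NaN3) = 0.002187 × 65.01 = 0.1422 g
%NaN3 = 0.1422 / 0.233 × 100 = 61.03%

61.0 %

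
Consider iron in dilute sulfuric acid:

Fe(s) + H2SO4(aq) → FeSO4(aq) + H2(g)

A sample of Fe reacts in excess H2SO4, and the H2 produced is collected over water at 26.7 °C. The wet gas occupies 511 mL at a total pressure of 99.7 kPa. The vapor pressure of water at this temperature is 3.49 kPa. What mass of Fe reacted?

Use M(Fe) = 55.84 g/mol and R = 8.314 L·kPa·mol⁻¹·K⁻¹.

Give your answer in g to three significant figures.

P(H2) = 99.7 − 3.49 = 96.21 kPa
n(H2) = PV/RT = (96.21 × 0.5110) / (8.314 × 299.85) = 0.01972 mol
n(Fe) = (1/1) × 0.01972 = 0.01972 mol
m(Fe) = 0.01972 × 55.84 = 1.101 g

1.10 g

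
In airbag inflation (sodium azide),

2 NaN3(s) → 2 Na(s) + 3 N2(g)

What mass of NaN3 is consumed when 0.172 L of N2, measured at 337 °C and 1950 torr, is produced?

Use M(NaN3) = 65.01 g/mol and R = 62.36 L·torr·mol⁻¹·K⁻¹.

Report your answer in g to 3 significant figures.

n(N2) = PV/RT = (1950 × 0.172) / (62.36 × 610.15) = 0.008815 mol
n(NaN3) = (2/3) × 0.008815 = 0.005877 mol
m(NaN3) = 0.005877 × 65.01 = 0.3821 g

0.382 g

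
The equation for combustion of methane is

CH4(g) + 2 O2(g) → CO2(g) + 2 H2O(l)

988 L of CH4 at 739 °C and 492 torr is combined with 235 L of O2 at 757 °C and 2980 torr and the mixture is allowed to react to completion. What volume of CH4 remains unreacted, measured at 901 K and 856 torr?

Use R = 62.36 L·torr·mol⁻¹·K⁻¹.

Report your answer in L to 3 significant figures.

n(CH4) = PV/RT = (492 × 988) / (62.36 × 1012.15) = 7.701 mol
n(O2) = PV/RT = (2980 × 235) / (62.36 × 1030.15) = 10.90 mol
For 7.701 mol CH4, stoichiometry requires (2/1) × 7.701 = 15.40 mol O2; 10.90 mol is available, so O2 is limiting.
n(CH4) consumed = (1/2) × 10.90 = 5.450 mol; remaining = 7.701 − 5.450 = 2.251 mol
V(CH4) = nRT/P = 2.251 × 62.36 × 901 / 856 = 147.8 L

148 L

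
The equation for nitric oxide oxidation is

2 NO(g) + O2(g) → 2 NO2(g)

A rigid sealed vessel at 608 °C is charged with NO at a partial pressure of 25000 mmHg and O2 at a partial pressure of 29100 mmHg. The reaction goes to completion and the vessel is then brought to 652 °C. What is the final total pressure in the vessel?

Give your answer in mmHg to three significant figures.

At constant V, partial pressures at 608 °C are proportional to moles, so apply stoichiometry directly to pressures.
P(O2) required for 25000 mmHg of NO = (1/2) × 25000 = 12500 mmHg; available 29100 mmHg, so NO is limiting.
P(O2) remaining = 29100 − (1/2) × 25000 = 16600 mmHg
P(gaseous products) = (2)/2 × 25000 = 25000 mmHg
P_total at 608 °C = 16600 + 25000 = 41600 mmHg
Scaling to 652 °C: P = 41600 × 925.15/881.15 = 43680 mmHg

43700 mmHg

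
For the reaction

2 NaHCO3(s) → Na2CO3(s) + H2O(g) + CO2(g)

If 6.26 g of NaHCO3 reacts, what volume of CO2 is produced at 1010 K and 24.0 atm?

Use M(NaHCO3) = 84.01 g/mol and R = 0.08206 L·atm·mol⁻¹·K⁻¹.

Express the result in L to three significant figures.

n(NaHCO3) = 6.260 / 84.01 = 0.07451 mol
n(CO2) = (1/2) × 0.07451 = 0.03726 mol
V = nRT/P = 0.03726 × 0.08206 × 1010 / 24.0 = 0.1287 L

0.129 L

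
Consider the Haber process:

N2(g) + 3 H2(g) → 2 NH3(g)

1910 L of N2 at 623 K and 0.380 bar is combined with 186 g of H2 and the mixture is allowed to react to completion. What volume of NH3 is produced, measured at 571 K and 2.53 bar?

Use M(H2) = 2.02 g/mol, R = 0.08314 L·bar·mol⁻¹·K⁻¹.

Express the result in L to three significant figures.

526 L

n(N2) = PV/RT = (0.380 × 1910) / (0.08314 × 623) = 14.01 mol
n(H2) = 186 / 2.02 = 92.08 mol
For 14.01 mol N2, stoichiometry requires (3/1) × 14.01 = 42.03 mol H2; 92.08 mol is available, so N2 is limiting.
n(NH3) = (2/1) × 14.01 = 28.02 mol
V(NH3) = nRT/P = 28.02 × 0.08314 × 571 / 2.53 = 525.8 L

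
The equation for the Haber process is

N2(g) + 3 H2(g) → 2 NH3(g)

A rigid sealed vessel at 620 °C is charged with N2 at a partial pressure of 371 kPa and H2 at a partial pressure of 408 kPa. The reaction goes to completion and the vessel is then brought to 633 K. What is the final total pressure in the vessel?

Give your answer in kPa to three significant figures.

359 kPa

With V and T fixed, P_i ∝ n_i, so the mole ratios apply directly to partial pressures at 620 °C.
P(H2) required for 371 kPa of N2 = (3/1) × 371 = 1113 kPa; available 408 kPa, so H2 is limiting.
P(N2) remaining = 371 − (1/3) × 408 = 235.0 kPa
P(gaseous products) = (2)/3 × 408 = 272.0 kPa
P_total at 620 °C = 235.0 + 272.0 = 507.0 kPa
Scaling to 633 K: P = 507.0 × 633/893.15 = 359.3 kPa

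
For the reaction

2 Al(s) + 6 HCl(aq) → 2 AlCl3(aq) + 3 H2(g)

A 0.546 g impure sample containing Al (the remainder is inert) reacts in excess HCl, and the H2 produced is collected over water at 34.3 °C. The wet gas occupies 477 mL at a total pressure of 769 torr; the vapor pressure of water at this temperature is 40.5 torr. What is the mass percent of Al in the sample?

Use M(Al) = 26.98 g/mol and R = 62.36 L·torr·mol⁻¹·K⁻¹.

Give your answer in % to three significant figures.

P(H2) = 769 − 40.5 = 728.5 torr
n(H2) = PV/RT = (728.5 × 0.4770) / (62.36 × 307.45) = 0.01812 mol
n(Al) = (2/3) × 0.01812 = 0.01208 mol
m(Al) = 0.01208 × 26.98 = 0.3259 g
%Al = 0.3259 / 0.546 × 100 = 59.69%

59.7 %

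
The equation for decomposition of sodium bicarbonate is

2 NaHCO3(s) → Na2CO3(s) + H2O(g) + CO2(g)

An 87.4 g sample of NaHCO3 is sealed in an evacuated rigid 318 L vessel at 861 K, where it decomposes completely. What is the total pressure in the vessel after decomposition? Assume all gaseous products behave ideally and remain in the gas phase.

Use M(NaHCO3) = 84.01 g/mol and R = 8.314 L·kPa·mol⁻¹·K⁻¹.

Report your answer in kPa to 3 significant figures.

n(NaHCO3) = 87.4 / 84.01 = 1.040 mol
n(gas produced) = (2/2) × 1.040 = 1.040 mol
P = nRT/V = 1.040 × 8.314 × 861 / 318 = 23.41 kPa

23.4 kPa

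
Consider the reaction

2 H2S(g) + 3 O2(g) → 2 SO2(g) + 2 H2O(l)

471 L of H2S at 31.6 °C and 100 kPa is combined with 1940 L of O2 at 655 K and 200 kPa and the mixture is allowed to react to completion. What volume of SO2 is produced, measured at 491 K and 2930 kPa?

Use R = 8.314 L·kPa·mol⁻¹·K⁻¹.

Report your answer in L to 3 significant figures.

n(H2S) = PV/RT = (100 × 471) / (8.314 × 304.75) = 18.59 mol
n(O2) = PV/RT = (200 × 1940) / (8.314 × 655) = 71.25 mol
For 18.59 mol H2S, stoichiometry requires (3/2) × 18.59 = 27.88 mol O2; 71.25 mol is available, so H2S is limiting.
n(SO2) = (2/2) × 18.59 = 18.59 mol
V(SO2) = nRT/P = 18.59 × 8.314 × 491 / 2930 = 25.90 L

25.9 L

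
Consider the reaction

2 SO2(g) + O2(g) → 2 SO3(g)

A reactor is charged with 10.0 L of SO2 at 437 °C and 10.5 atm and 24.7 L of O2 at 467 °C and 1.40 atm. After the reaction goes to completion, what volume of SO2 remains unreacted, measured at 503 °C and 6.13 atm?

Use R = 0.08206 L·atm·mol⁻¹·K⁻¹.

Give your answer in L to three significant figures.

n(SO2) = PV/RT = (10.5 × 10.0) / (0.08206 × 710.15) = 1.802 mol
n(O2) = PV/RT = (1.40 × 24.7) / (0.08206 × 740.15) = 0.5693 mol
For 1.802 mol SO2, stoichiometry requires (1/2) × 1.802 = 0.9010 mol O2; 0.5693 mol is available, so O2 is limiting.
n(SO2) consumed = (2/1) × 0.5693 = 1.139 mol; remaining = 1.802 − 1.139 = 0.6630 mol
V(SO2) = nRT/P = 0.6630 × 0.08206 × 776.15 / 6.13 = 6.889 L

6.89 L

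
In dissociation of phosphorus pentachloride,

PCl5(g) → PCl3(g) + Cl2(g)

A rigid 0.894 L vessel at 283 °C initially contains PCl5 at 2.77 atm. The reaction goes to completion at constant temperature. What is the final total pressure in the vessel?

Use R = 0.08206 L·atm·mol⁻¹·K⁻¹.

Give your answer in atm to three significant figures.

At constant T and V, P ∝ n(gas): 1 mol gas → 2 mol gas.
P_final = (2/1) × 2.77 = 5.540 atm

5.54 atm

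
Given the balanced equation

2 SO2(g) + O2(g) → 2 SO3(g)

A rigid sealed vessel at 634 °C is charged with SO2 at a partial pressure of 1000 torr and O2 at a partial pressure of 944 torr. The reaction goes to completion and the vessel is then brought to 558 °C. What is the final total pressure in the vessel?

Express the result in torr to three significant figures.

Because the vessel is rigid and T is held at 634 °C, work the stoichiometry in partial pressures (P_i = n_iRT/V).
P(O2) required for 1000 torr of SO2 = (1/2) × 1000 = 500.0 torr; available 944 torr, so SO2 is limiting.
P(O2) remaining = 944 − (1/2) × 1000 = 444.0 torr
P(gaseous products) = (2)/2 × 1000 = 1000 torr
P_total at 634 °C = 444.0 + 1000 = 1444 torr
Scaling to 558 °C: P = 1444 × 831.15/907.15 = 1323 torr

1320 torr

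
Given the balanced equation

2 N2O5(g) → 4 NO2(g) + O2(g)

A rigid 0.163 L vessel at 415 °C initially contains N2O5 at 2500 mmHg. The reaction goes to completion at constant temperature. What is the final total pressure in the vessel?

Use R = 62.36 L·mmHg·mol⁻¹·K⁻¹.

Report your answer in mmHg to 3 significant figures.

6250 mmHg

At constant T and V, P ∝ n(gas): 2 mol gas → 5 mol gas.
P_final = (5/2) × 2500 = 6250 mmHg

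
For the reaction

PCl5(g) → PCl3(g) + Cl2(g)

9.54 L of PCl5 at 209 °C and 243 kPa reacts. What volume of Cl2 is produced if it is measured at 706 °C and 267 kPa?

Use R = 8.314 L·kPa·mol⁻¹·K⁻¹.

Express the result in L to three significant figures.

17.6 L

n(PCl5) = PV/RT = (243 × 9.54) / (8.314 × 482.15) = 0.5783 mol
n(Cl2) = (1/1) × 0.5783 = 0.5783 mol
V = nRT/P = 0.5783 × 8.314 × 979.15 / 267 = 17.63 L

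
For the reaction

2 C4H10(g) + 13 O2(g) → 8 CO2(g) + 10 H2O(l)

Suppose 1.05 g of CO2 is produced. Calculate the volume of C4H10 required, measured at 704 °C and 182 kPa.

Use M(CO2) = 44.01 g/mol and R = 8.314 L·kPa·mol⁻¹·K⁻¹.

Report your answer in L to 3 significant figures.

n(CO2) = 1.050 / 44.01 = 0.02386 mol
n(C4H10) = (2/8) × 0.02386 = 0.005965 mol
V = nRT/P = 0.005965 × 8.314 × 977.15 / 182 = 0.2663 L

0.266 L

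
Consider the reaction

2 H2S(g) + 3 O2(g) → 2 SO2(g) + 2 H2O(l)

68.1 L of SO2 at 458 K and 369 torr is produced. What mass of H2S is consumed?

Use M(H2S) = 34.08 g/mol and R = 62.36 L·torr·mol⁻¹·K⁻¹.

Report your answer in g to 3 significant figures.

30.0 g

n(SO2) = PV/RT = (369 × 68.1) / (62.36 × 458) = 0.8798 mol
n(H2S) = (2/2) × 0.8798 = 0.8798 mol
m(H2S) = 0.8798 × 34.08 = 29.98 g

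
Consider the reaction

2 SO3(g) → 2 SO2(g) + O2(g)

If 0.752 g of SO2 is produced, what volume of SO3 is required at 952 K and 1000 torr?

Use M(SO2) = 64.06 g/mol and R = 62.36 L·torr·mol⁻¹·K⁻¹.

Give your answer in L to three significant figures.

0.697 L

n(SO2) = 0.7520 / 64.06 = 0.01174 mol
n(SO3) = (2/2) × 0.01174 = 0.01174 mol
V = nRT/P = 0.01174 × 62.36 × 952 / 1000 = 0.6970 L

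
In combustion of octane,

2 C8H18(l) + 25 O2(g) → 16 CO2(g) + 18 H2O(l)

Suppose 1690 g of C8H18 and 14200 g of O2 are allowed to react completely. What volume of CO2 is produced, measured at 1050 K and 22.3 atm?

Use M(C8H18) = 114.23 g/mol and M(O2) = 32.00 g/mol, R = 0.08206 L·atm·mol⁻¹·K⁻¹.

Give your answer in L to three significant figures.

n(C8H18) = 1690 / 114.23 = 14.79 mol
n(O2) = 14200 / 32.00 = 443.8 mol
For 14.79 mol C8H18, stoichiometry requires (25/2) × 14.79 = 184.9 mol O2; 443.8 mol is available, so C8H18 is limiting.
n(CO2) = (16/2) × 14.79 = 118.3 mol
V(CO2) = nRT/P = 118.3 × 0.08206 × 1050 / 22.3 = 457.1 L

457 L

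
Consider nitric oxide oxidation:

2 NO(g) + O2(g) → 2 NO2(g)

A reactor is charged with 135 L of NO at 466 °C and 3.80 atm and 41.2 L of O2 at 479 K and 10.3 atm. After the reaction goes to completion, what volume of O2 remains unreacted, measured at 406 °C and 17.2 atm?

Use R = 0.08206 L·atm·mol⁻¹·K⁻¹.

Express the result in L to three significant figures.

21.3 L

n(NO) = PV/RT = (3.80 × 135) / (0.08206 × 739.15) = 8.458 mol
n(O2) = PV/RT = (10.3 × 41.2) / (0.08206 × 479) = 10.80 mol
For 8.458 mol NO, stoichiometry requires (1/2) × 8.458 = 4.229 mol O2; 10.80 mol is available, so NO is limiting.
n(O2) consumed = (1/2) × 8.458 = 4.229 mol; remaining = 10.80 − 4.229 = 6.571 mol
V(O2) = nRT/P = 6.571 × 0.08206 × 679.15 / 17.2 = 21.29 L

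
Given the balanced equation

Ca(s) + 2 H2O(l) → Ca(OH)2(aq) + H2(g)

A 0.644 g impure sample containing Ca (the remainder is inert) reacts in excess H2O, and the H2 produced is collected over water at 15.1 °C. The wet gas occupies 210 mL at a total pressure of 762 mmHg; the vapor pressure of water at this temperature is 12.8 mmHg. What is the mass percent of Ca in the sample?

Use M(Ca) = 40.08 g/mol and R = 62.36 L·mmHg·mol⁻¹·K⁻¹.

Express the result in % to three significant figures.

P(H2) = 762 − 12.8 = 749.2 mmHg
n(H2) = PV/RT = (749.2 × 0.2100) / (62.36 × 288.25) = 0.008753 mol
n(Ca) = (1/1) × 0.008753 = 0.008753 mol
m(Ca) = 0.008753 × 40.08 = 0.3508 g
%Ca = 0.3508 / 0.644 × 100 = 54.47%

54.5 %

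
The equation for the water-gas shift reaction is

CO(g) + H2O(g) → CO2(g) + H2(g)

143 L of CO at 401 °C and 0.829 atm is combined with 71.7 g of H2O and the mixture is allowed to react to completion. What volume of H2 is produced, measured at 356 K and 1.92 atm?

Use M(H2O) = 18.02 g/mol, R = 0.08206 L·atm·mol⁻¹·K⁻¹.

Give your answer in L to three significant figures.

n(CO) = PV/RT = (0.829 × 143) / (0.08206 × 674.15) = 2.143 mol
n(H2O) = 71.7 / 18.02 = 3.979 mol
For 2.143 mol CO, stoichiometry requires (1/1) × 2.143 = 2.143 mol H2O; 3.979 mol is available, so CO is limiting.
n(H2) = (1/1) × 2.143 = 2.143 mol
V(H2) = nRT/P = 2.143 × 0.08206 × 356 / 1.92 = 32.61 L

32.6 L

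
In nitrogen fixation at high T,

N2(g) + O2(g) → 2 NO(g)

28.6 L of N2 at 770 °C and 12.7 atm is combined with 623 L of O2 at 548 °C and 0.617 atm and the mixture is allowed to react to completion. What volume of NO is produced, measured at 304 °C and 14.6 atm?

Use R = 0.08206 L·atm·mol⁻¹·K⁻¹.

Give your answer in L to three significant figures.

27.5 L

n(N2) = PV/RT = (12.7 × 28.6) / (0.08206 × 1043.15) = 4.243 mol
n(O2) = PV/RT = (0.617 × 623) / (0.08206 × 821.15) = 5.705 mol
For 4.243 mol N2, stoichiometry requires (1/1) × 4.243 = 4.243 mol O2; 5.705 mol is available, so N2 is limiting.
n(NO) = (2/1) × 4.243 = 8.486 mol
V(NO) = nRT/P = 8.486 × 0.08206 × 577.15 / 14.6 = 27.53 L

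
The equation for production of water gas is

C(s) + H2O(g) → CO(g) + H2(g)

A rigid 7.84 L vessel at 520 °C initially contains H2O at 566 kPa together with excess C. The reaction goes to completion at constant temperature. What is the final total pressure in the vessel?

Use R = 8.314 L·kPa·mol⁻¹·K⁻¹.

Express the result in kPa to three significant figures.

Since T and V are fixed, P_final/P_initial = n_final/n_initial = 2/1.
P_final = (2/1) × 566 = 1132 kPa

1130 kPa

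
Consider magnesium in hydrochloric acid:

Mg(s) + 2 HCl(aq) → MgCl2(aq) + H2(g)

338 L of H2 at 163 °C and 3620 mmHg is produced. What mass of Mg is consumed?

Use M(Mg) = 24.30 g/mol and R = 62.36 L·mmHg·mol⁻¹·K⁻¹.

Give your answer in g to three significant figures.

1090 g

n(H2) = PV/RT = (3620 × 338) / (62.36 × 436.15) = 44.99 mol
n(Mg) = (1/1) × 44.99 = 44.99 mol
m(Mg) = 44.99 × 24.30 = 1093 g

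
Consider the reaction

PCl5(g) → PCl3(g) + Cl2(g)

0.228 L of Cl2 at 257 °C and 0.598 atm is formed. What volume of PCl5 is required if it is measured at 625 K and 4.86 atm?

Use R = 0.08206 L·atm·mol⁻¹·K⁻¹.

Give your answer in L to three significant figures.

n(Cl2) = PV/RT = (0.598 × 0.228) / (0.08206 × 530.15) = 0.003134 mol
n(PCl5) = (1/1) × 0.003134 = 0.003134 mol
V = nRT/P = 0.003134 × 0.08206 × 625 / 4.86 = 0.03307 L

0.0331 L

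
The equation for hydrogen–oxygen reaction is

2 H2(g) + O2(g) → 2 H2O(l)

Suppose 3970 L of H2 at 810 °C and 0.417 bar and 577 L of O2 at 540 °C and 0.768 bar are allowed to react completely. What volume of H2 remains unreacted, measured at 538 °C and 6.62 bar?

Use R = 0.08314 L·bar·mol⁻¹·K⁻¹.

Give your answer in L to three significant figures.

n(H2) = PV/RT = (0.417 × 3970) / (0.08314 × 1083.15) = 18.38 mol
n(O2) = PV/RT = (0.768 × 577) / (0.08314 × 813.15) = 6.555 mol
For 18.38 mol H2, stoichiometry requires (1/2) × 18.38 = 9.190 mol O2; 6.555 mol is available, so O2 is limiting.
n(H2) consumed = (2/1) × 6.555 = 13.11 mol; remaining = 18.38 − 13.11 = 5.270 mol
V(H2) = nRT/P = 5.270 × 0.08314 × 811.15 / 6.62 = 53.69 L

53.7 L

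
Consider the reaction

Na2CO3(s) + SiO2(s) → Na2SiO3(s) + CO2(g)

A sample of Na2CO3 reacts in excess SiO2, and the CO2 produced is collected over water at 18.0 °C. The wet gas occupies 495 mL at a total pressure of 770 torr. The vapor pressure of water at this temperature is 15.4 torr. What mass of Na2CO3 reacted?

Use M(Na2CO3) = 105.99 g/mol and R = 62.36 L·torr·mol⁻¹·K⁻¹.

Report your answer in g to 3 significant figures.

P(CO2) = 770 − 15.4 = 754.6 torr
n(CO2) = PV/RT = (754.6 × 0.4950) / (62.36 × 291.15) = 0.02057 mol
n(Na2CO3) = (1/1) × 0.02057 = 0.02057 mol
m(Na2CO3) = 0.02057 × 105.99 = 2.180 g

2.18 g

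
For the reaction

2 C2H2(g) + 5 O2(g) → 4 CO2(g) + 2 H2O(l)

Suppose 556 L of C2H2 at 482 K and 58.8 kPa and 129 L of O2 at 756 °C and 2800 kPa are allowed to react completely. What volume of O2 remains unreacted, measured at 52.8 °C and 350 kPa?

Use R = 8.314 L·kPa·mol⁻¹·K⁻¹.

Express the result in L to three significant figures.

n(C2H2) = PV/RT = (58.8 × 556) / (8.314 × 482) = 8.158 mol
n(O2) = PV/RT = (2800 × 129) / (8.314 × 1029.15) = 42.21 mol
For 8.158 mol C2H2, stoichiometry requires (5/2) × 8.158 = 20.39 mol O2; 42.21 mol is available, so C2H2 is limiting.
n(O2) consumed = (5/2) × 8.158 = 20.39 mol; remaining = 42.21 − 20.39 = 21.82 mol
V(O2) = nRT/P = 21.82 × 8.314 × 325.95 / 350 = 168.9 L

169 L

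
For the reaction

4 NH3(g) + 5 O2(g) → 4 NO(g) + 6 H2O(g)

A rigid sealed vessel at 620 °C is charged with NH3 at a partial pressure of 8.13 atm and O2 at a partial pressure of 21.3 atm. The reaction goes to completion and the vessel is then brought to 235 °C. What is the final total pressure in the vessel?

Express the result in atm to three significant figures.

17.9 atm

With V and T fixed, P_i ∝ n_i, so the mole ratios apply directly to partial pressures at 620 °C.
P(O2) required for 8.13 atm of NH3 = (5/4) × 8.13 = 10.16 atm; available 21.3 atm, so NH3 is limiting.
P(O2) remaining = 21.3 − (5/4) × 8.13 = 11.14 atm
P(gaseous products) = (4+6)/4 × 8.13 = 20.33 atm
P_total at 620 °C = 11.14 + 20.33 = 31.47 atm
Scaling to 235 °C: P = 31.47 × 508.15/893.15 = 17.90 atm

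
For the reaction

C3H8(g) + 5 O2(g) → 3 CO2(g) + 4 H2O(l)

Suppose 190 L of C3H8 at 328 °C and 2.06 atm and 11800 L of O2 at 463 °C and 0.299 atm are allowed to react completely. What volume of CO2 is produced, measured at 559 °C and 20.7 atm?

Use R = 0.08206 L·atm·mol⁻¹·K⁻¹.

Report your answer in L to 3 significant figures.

78.5 L

n(C3H8) = PV/RT = (2.06 × 190) / (0.08206 × 601.15) = 7.934 mol
n(O2) = PV/RT = (0.299 × 11800) / (0.08206 × 736.15) = 58.41 mol
For 7.934 mol C3H8, stoichiometry requires (5/1) × 7.934 = 39.67 mol O2; 58.41 mol is available, so C3H8 is limiting.
n(CO2) = (3/1) × 7.934 = 23.80 mol
V(CO2) = nRT/P = 23.80 × 0.08206 × 832.15 / 20.7 = 78.51 L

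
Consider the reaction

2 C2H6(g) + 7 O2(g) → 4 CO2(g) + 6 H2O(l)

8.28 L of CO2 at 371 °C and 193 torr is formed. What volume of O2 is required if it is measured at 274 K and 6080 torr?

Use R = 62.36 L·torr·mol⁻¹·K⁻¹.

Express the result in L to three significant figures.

0.196 L

n(CO2) = PV/RT = (193 × 8.28) / (62.36 × 644.15) = 0.03978 mol
n(O2) = (7/4) × 0.03978 = 0.06962 mol
V = nRT/P = 0.06962 × 62.36 × 274 / 6080 = 0.1957 L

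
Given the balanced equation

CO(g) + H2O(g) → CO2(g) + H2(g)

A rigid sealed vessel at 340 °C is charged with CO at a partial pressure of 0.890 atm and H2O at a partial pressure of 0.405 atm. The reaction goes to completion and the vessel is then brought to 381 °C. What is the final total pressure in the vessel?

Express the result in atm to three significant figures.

Because the vessel is rigid and T is held at 340 °C, work the stoichiometry in partial pressures (P_i = n_iRT/V).
P(H2O) required for 0.890 atm of CO = (1/1) × 0.890 = 0.8900 atm; available 0.405 atm, so H2O is limiting.
P(CO) remaining = 0.890 − (1/1) × 0.405 = 0.4850 atm
P(gaseous products) = (1+1)/1 × 0.405 = 0.8100 atm
P_total at 340 °C = 0.4850 + 0.8100 = 1.295 atm
Scaling to 381 °C: P = 1.295 × 654.15/613.15 = 1.382 atm

1.38 atm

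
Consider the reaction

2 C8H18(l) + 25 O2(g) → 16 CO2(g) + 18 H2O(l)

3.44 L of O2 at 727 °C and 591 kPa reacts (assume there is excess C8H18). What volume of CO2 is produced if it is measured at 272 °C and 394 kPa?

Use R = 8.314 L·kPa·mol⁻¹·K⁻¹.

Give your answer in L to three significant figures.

1.80 L

n(O2) = PV/RT = (591 × 3.44) / (8.314 × 1000.15) = 0.2445 mol
n(CO2) = (16/25) × 0.2445 = 0.1565 mol
V = nRT/P = 0.1565 × 8.314 × 545.15 / 394 = 1.800 L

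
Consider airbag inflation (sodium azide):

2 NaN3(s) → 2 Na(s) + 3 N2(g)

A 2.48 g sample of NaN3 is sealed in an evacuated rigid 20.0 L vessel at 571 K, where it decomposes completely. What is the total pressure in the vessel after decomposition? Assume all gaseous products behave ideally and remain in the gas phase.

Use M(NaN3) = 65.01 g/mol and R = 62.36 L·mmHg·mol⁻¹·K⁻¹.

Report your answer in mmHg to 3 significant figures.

n(NaN3) = 2.48 / 65.01 = 0.03815 mol
n(gas produced) = (3/2) × 0.03815 = 0.05723 mol
P = nRT/V = 0.05723 × 62.36 × 571 / 20.0 = 101.9 mmHg

102 mmHg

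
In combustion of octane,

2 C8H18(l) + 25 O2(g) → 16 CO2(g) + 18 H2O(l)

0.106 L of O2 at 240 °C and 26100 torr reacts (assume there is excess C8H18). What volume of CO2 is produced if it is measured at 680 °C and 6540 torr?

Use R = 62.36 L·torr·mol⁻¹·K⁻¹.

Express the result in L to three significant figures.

n(O2) = PV/RT = (26100 × 0.106) / (62.36 × 513.15) = 0.08646 mol
n(CO2) = (16/25) × 0.08646 = 0.05533 mol
V = nRT/P = 0.05533 × 62.36 × 953.15 / 6540 = 0.5029 L

0.503 L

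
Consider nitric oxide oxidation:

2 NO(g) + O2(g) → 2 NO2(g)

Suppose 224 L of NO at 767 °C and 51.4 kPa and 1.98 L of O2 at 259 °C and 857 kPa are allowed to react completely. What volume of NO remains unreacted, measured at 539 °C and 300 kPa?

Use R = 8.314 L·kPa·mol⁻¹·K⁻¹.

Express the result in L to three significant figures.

12.7 L

n(NO) = PV/RT = (51.4 × 224) / (8.314 × 1040.15) = 1.331 mol
n(O2) = PV/RT = (857 × 1.98) / (8.314 × 532.15) = 0.3835 mol
For 1.331 mol NO, stoichiometry requires (1/2) × 1.331 = 0.6655 mol O2; 0.3835 mol is available, so O2 is limiting.
n(NO) consumed = (2/1) × 0.3835 = 0.7670 mol; remaining = 1.331 − 0.7670 = 0.5640 mol
V(NO) = nRT/P = 0.5640 × 8.314 × 812.15 / 300 = 12.69 L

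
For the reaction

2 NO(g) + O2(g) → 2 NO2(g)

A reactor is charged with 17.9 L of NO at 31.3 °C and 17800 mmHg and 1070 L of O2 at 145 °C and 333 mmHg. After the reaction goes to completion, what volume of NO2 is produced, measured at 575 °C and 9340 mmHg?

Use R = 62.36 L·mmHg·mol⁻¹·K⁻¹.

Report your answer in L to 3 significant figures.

n(NO) = PV/RT = (17800 × 17.9) / (62.36 × 304.45) = 16.78 mol
n(O2) = PV/RT = (333 × 1070) / (62.36 × 418.15) = 13.66 mol
For 16.78 mol NO, stoichiometry requires (1/2) × 16.78 = 8.390 mol O2; 13.66 mol is available, so NO is limiting.
n(NO2) = (2/2) × 16.78 = 16.78 mol
V(NO2) = nRT/P = 16.78 × 62.36 × 848.15 / 9340 = 95.02 L

95.0 L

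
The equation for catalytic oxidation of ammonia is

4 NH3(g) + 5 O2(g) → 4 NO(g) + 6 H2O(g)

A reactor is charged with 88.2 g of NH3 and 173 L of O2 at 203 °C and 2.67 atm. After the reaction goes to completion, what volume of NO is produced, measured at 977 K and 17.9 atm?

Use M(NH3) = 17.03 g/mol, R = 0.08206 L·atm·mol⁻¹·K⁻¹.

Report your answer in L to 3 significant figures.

n(NH3) = 88.2 / 17.03 = 5.179 mol
n(O2) = PV/RT = (2.67 × 173) / (0.08206 × 476.15) = 11.82 mol
For 5.179 mol NH3, stoichiometry requires (5/4) × 5.179 = 6.474 mol O2; 11.82 mol is available, so NH3 is limiting.
n(NO) = (4/4) × 5.179 = 5.179 mol
V(NO) = nRT/P = 5.179 × 0.08206 × 977 / 17.9 = 23.20 L

23.2 L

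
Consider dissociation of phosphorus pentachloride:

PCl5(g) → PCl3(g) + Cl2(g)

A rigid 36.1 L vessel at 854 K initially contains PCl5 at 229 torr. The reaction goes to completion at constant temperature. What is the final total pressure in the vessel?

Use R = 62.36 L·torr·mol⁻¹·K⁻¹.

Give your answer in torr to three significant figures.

Since T and V are fixed, P_final/P_initial = n_final/n_initial = 2/1.
P_final = (2/1) × 229 = 458.0 torr

458 torr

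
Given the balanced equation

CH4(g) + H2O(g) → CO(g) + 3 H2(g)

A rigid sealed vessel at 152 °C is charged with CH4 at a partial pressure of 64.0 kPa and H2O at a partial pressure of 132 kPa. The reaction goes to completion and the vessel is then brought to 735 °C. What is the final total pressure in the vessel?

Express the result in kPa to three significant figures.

Because the vessel is rigid and T is held at 152 °C, work the stoichiometry in partial pressures (P_i = n_iRT/V).
P(H2O) required for 64.0 kPa of CH4 = (1/1) × 64.0 = 64.00 kPa; available 132 kPa, so CH4 is limiting.
P(H2O) remaining = 132 − (1/1) × 64.0 = 68.00 kPa
P(gaseous products) = (1+3)/1 × 64.0 = 256.0 kPa
P_total at 152 °C = 68.00 + 256.0 = 324.0 kPa
Scaling to 735 °C: P = 324.0 × 1008.15/425.15 = 768.3 kPa

768 kPa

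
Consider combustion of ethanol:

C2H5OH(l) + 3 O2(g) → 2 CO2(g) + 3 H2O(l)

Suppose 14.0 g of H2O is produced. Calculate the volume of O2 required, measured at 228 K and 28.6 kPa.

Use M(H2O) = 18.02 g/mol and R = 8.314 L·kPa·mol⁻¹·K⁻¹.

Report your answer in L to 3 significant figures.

51.5 L

n(H2O) = 14.00 / 18.02 = 0.7769 mol
n(O2) = (3/3) × 0.7769 = 0.7769 mol
V = nRT/P = 0.7769 × 8.314 × 228 / 28.6 = 51.49 L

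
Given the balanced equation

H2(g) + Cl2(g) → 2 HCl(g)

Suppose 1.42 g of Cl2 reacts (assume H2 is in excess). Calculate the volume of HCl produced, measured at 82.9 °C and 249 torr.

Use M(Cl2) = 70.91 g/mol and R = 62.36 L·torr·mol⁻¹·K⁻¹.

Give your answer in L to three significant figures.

n(Cl2) = 1.420 / 70.91 = 0.02003 mol
n(HCl) = (2/1) × 0.02003 = 0.04006 mol
V = nRT/P = 0.04006 × 62.36 × 356.05 / 249 = 3.572 L

3.57 L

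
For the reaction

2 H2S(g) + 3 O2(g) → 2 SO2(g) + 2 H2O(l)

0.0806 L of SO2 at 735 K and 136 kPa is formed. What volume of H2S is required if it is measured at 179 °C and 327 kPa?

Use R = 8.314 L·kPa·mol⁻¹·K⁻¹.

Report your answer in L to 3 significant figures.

n(SO2) = PV/RT = (136 × 0.0806) / (8.314 × 735) = 0.001794 mol
n(H2S) = (2/2) × 0.001794 = 0.001794 mol
V = nRT/P = 0.001794 × 8.314 × 452.15 / 327 = 0.02062 L

0.0206 L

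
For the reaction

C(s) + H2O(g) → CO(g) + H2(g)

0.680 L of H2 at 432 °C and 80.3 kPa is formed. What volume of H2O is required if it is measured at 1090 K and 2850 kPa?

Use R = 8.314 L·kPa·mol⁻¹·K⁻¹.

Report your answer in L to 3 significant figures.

n(H2) = PV/RT = (80.3 × 0.680) / (8.314 × 705.15) = 0.009314 mol
n(H2O) = (1/1) × 0.009314 = 0.009314 mol
V = nRT/P = 0.009314 × 8.314 × 1090 / 2850 = 0.02962 L

0.0296 L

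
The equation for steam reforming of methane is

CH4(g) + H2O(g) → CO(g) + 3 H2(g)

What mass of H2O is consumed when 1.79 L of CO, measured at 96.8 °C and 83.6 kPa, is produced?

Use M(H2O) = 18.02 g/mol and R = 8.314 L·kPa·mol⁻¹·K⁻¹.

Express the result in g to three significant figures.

n(CO) = PV/RT = (83.6 × 1.79) / (8.314 × 369.95) = 0.04865 mol
n(H2O) = (1/1) × 0.04865 = 0.04865 mol
m(H2O) = 0.04865 × 18.02 = 0.8767 g

0.877 g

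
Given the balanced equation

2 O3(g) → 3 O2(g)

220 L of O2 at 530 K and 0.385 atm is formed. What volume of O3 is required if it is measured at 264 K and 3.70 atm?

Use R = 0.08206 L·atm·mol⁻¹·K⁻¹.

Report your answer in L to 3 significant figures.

7.60 L

n(O2) = PV/RT = (0.385 × 220) / (0.08206 × 530) = 1.947 mol
n(O3) = (2/3) × 1.947 = 1.298 mol
V = nRT/P = 1.298 × 0.08206 × 264 / 3.70 = 7.600 L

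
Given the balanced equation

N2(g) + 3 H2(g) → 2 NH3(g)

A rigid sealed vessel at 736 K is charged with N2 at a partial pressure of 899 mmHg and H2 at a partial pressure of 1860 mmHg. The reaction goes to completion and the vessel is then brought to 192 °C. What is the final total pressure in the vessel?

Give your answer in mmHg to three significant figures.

At constant V, partial pressures at 736 K are proportional to moles, so apply stoichiometry directly to pressures.
P(H2) required for 899 mmHg of N2 = (3/1) × 899 = 2697 mmHg; available 1860 mmHg, so H2 is limiting.
P(N2) remaining = 899 − (1/3) × 1860 = 279.0 mmHg
P(gaseous products) = (2)/3 × 1860 = 1240 mmHg
P_total at 736 K = 279.0 + 1240 = 1519 mmHg
Scaling to 192 °C: P = 1519 × 465.15/736 = 960.0 mmHg

960 mmHg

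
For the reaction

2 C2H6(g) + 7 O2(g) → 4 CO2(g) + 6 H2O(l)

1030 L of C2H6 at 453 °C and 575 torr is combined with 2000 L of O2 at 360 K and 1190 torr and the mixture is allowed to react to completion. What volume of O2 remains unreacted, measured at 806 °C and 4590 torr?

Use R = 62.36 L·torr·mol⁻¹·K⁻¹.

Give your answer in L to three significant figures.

883 L

n(C2H6) = PV/RT = (575 × 1030) / (62.36 × 726.15) = 13.08 mol
n(O2) = PV/RT = (1190 × 2000) / (62.36 × 360) = 106.0 mol
For 13.08 mol C2H6, stoichiometry requires (7/2) × 13.08 = 45.78 mol O2; 106.0 mol is available, so C2H6 is limiting.
n(O2) consumed = (7/2) × 13.08 = 45.78 mol; remaining = 106.0 − 45.78 = 60.22 mol
V(O2) = nRT/P = 60.22 × 62.36 × 1079.15 / 4590 = 882.9 L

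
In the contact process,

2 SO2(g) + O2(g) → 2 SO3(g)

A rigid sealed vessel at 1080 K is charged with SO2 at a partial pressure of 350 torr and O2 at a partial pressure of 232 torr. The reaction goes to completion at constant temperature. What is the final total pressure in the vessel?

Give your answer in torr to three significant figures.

Because the vessel is rigid and T is held at 1080 K, work the stoichiometry in partial pressures (P_i = n_iRT/V).
P(O2) required for 350 torr of SO2 = (1/2) × 350 = 175.0 torr; available 232 torr, so SO2 is limiting.
P(O2) remaining = 232 − (1/2) × 350 = 57.00 torr
P(gaseous products) = (2)/2 × 350 = 350.0 torr
P_total at 1080 K = 57.00 + 350.0 = 407.0 torr

407 torr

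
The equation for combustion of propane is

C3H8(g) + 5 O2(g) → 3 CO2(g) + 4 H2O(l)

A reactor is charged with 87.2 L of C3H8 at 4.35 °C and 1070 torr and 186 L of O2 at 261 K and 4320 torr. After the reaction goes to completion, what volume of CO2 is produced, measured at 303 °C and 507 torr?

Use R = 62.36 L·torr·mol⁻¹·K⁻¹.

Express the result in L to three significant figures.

n(C3H8) = PV/RT = (1070 × 87.2) / (62.36 × 277.5) = 5.392 mol
n(O2) = PV/RT = (4320 × 186) / (62.36 × 261) = 49.37 mol
For 5.392 mol C3H8, stoichiometry requires (5/1) × 5.392 = 26.96 mol O2; 49.37 mol is available, so C3H8 is limiting.
n(CO2) = (3/1) × 5.392 = 16.18 mol
V(CO2) = nRT/P = 16.18 × 62.36 × 576.15 / 507 = 1147 L

1150 L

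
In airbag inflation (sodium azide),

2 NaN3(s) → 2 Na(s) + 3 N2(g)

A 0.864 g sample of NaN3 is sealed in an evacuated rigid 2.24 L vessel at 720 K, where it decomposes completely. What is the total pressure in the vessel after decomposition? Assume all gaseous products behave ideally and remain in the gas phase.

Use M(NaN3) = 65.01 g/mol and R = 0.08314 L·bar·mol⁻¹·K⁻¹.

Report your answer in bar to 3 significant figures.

n(NaN3) = 0.864 / 65.01 = 0.01329 mol
n(gas produced) = (3/2) × 0.01329 = 0.01994 mol
P = nRT/V = 0.01994 × 0.08314 × 720 / 2.24 = 0.5329 bar

0.533 bar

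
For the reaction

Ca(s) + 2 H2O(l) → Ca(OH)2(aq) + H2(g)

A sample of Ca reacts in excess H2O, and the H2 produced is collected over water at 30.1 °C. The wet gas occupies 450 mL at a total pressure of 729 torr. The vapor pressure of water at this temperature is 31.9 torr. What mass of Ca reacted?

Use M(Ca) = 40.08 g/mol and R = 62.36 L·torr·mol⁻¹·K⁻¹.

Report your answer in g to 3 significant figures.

P(H2) = 729 − 31.9 = 697.1 torr
n(H2) = PV/RT = (697.1 × 0.4500) / (62.36 × 303.25) = 0.01659 mol
n(Ca) = (1/1) × 0.01659 = 0.01659 mol
m(Ca) = 0.01659 × 40.08 = 0.6649 g

0.665 g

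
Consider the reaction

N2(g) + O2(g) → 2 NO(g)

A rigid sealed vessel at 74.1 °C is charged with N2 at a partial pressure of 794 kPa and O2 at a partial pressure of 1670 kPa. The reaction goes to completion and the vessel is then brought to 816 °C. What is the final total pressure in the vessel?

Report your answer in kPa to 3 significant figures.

Because the vessel is rigid and T is held at 74.1 °C, work the stoichiometry in partial pressures (P_i = n_iRT/V).
P(O2) required for 794 kPa of N2 = (1/1) × 794 = 794.0 kPa; available 1670 kPa, so N2 is limiting.
P(O2) remaining = 1670 − (1/1) × 794 = 876.0 kPa
P(gaseous products) = (2)/1 × 794 = 1588 kPa
P_total at 74.1 °C = 876.0 + 1588 = 2464 kPa
Scaling to 816 °C: P = 2464 × 1089.15/347.25 = 7728 kPa

7730 kPa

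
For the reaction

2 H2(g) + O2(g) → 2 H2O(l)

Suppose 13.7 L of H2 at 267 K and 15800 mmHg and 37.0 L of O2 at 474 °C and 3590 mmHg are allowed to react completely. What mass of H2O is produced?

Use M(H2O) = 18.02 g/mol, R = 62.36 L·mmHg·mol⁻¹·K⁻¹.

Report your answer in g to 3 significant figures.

103 g

n(H2) = PV/RT = (15800 × 13.7) / (62.36 × 267) = 13.00 mol
n(O2) = PV/RT = (3590 × 37.0) / (62.36 × 747.15) = 2.851 mol
For 13.00 mol H2, stoichiometry requires (1/2) × 13.00 = 6.500 mol O2; 2.851 mol is available, so O2 is limiting.
n(H2O) = (2/1) × 2.851 = 5.702 mol
m(H2O) = 5.702 × 18.02 = 102.8 g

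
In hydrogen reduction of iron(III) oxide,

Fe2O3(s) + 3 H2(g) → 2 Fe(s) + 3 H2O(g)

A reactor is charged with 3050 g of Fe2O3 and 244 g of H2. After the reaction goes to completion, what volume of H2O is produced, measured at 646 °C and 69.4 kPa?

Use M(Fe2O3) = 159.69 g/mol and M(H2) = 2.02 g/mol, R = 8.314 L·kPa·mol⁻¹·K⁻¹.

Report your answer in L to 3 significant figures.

6310 L

n(Fe2O3) = 3050 / 159.69 = 19.10 mol
n(H2) = 244 / 2.02 = 120.8 mol
For 19.10 mol Fe2O3, stoichiometry requires (3/1) × 19.10 = 57.30 mol H2; 120.8 mol is available, so Fe2O3 is limiting.
n(H2O) = (3/1) × 19.10 = 57.30 mol
V(H2O) = nRT/P = 57.30 × 8.314 × 919.15 / 69.4 = 6309 L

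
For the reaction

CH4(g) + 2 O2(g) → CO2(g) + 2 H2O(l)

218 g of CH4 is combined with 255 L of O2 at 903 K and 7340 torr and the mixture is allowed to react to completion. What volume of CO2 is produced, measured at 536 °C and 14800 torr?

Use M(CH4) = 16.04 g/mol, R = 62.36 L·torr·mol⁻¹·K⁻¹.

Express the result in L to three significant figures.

46.3 L

n(CH4) = 218 / 16.04 = 13.59 mol
n(O2) = PV/RT = (7340 × 255) / (62.36 × 903) = 33.24 mol
For 13.59 mol CH4, stoichiometry requires (2/1) × 13.59 = 27.18 mol O2; 33.24 mol is available, so CH4 is limiting.
n(CO2) = (1/1) × 13.59 = 13.59 mol
V(CO2) = nRT/P = 13.59 × 62.36 × 809.15 / 14800 = 46.33 L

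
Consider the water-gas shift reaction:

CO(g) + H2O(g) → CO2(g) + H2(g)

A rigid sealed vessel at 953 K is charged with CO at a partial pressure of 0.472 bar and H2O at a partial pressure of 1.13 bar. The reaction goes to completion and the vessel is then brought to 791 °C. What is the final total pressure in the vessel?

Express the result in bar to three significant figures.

1.79 bar

With V and T fixed, P_i ∝ n_i, so the mole ratios apply directly to partial pressures at 953 K.
P(H2O) required for 0.472 bar of CO = (1/1) × 0.472 = 0.4720 bar; available 1.13 bar, so CO is limiting.
P(H2O) remaining = 1.13 − (1/1) × 0.472 = 0.6580 bar
P(gaseous products) = (1+1)/1 × 0.472 = 0.9440 bar
P_total at 953 K = 0.6580 + 0.9440 = 1.602 bar
Scaling to 791 °C: P = 1.602 × 1064.15/953 = 1.789 bar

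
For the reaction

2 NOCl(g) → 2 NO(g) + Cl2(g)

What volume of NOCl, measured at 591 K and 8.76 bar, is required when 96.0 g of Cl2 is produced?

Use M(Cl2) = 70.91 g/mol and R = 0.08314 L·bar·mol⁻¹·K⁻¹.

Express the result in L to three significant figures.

15.2 L

n(Cl2) = 96.00 / 70.91 = 1.354 mol
n(NOCl) = (2/1) × 1.354 = 2.708 mol
V = nRT/P = 2.708 × 0.08314 × 591 / 8.76 = 15.19 L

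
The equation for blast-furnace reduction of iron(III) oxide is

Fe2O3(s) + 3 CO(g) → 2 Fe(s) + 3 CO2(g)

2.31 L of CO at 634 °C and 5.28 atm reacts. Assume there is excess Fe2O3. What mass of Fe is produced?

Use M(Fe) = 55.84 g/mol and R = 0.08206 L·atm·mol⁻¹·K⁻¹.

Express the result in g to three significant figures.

n(CO) = PV/RT = (5.28 × 2.31) / (0.08206 × 907.15) = 0.1638 mol
n(Fe) = (2/3) × 0.1638 = 0.1092 mol
m(Fe) = 0.1092 × 55.84 = 6.098 g

6.10 g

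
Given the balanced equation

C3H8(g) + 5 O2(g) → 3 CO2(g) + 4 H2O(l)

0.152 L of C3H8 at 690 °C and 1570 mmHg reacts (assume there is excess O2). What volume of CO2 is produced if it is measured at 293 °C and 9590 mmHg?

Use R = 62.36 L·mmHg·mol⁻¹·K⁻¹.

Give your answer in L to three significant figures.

n(C3H8) = PV/RT = (1570 × 0.152) / (62.36 × 963.15) = 0.003973 mol
n(CO2) = (3/1) × 0.003973 = 0.01192 mol
V = nRT/P = 0.01192 × 62.36 × 566.15 / 9590 = 0.04388 L

0.0439 L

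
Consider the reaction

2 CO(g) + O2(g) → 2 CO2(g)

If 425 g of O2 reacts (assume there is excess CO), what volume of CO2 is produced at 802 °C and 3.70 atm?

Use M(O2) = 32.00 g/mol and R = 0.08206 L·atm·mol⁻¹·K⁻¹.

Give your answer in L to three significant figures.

n(O2) = 425.0 / 32.00 = 13.28 mol
n(CO2) = (2/1) × 13.28 = 26.56 mol
V = nRT/P = 26.56 × 0.08206 × 1075.15 / 3.70 = 633.3 L

633 L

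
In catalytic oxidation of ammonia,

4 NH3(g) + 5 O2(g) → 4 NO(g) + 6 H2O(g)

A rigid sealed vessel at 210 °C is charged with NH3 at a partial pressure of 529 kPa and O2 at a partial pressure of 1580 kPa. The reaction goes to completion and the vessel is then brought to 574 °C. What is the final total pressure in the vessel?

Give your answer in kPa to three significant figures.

3930 kPa

At constant V, partial pressures at 210 °C are proportional to moles, so apply stoichiometry directly to pressures.
P(O2) required for 529 kPa of NH3 = (5/4) × 529 = 661.2 kPa; available 1580 kPa, so NH3 is limiting.
P(O2) remaining = 1580 − (5/4) × 529 = 918.8 kPa
P(gaseous products) = (4+6)/4 × 529 = 1322 kPa
P_total at 210 °C = 918.8 + 1322 = 2241 kPa
Scaling to 574 °C: P = 2241 × 847.15/483.15 = 3929 kPa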